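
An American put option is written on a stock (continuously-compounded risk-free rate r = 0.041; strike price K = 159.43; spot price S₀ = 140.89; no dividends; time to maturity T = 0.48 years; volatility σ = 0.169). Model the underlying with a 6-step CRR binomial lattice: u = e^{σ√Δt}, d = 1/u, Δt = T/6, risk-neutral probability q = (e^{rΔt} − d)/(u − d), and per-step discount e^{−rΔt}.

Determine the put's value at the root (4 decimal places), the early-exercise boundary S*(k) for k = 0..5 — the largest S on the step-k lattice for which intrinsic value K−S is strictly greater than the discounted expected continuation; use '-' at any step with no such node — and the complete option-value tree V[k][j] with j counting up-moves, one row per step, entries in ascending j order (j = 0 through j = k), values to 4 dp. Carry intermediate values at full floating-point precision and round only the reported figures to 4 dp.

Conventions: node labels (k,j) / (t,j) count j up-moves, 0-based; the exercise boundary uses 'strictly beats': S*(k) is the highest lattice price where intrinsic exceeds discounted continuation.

Δt=0.08000, u=1.04896, d=0.95332, q=0.52240, disc=e^(-rΔt)=0.99673
k=6 terminal: V=max(K-S,0) → 53.6695 43.0597 31.3854 18.5400 4.4059 0.0000 0.0000
k=5: j=0 S=110.9387 intr=48.4913 cont=47.9693 V=48.4913[EX]; j=1 S=122.0680 intr=37.3620 cont=36.8399 V=37.3620[EX]; j=2 S=134.3138 intr=25.1162 cont=24.5941 V=25.1162[EX]; j=3 S=147.7882 intr=11.6418 cont=11.1198 V=11.6418[EX]; j=4 S=162.6142 intr=0.0000 cont=2.0974 V=2.0974[hold]; j=5 S=178.9277 intr=0.0000 cont=0.0000 V=0.0000[hold]  S*(5)=147.7882
k=4: j=0 S=116.3703 intr=43.0597 cont=42.5376 V=43.0597[EX]; j=1 S=128.0446 intr=31.3854 cont=30.8633 V=31.3854[EX]; j=2 S=140.8900 intr=18.5400 cont=18.0179 V=18.5400[EX]; j=3 S=155.0241 intr=4.4059 cont=6.6340 V=6.6340[hold]; j=4 S=170.5760 intr=0.0000 cont=0.9984 V=0.9984[hold]  S*(4)=140.8900
k=3: j=0 S=122.0680 intr=37.3620 cont=36.8399 V=37.3620[EX]; j=1 S=134.3138 intr=25.1162 cont=24.5941 V=25.1162[EX]; j=2 S=147.7882 intr=11.6418 cont=12.2799 V=12.2799[hold]; j=3 S=162.6142 intr=0.0000 cont=3.6778 V=3.6778[hold]  S*(3)=134.3138
k=2: j=0 S=128.0446 intr=31.3854 cont=30.8633 V=31.3854[EX]; j=1 S=140.8900 intr=18.5400 cont=18.3502 V=18.5400[EX]; j=2 S=155.0241 intr=4.4059 cont=7.7606 V=7.7606[hold]  S*(2)=140.8900
k=1: j=0 S=134.3138 intr=25.1162 cont=24.5941 V=25.1162[EX]; j=1 S=147.7882 intr=11.6418 cont=12.8665 V=12.8665[hold]  S*(1)=134.3138
k=0: j=0 S=140.8900 intr=18.5400 cont=18.6556 V=18.6556[hold]  S*(0)=-

price = 18.6556
boundary = - 134.3138 140.8900 134.3138 140.8900 147.7882
tree:
18.6556
25.1162 12.8665
31.3854 18.5400 7.7606
37.3620 25.1162 12.2799 3.6778
43.0597 31.3854 18.5400 6.6340 0.9984
48.4913 37.3620 25.1162 11.6418 2.0974 0.0000
53.6695 43.0597 31.3854 18.5400 4.4059 0.0000 0.0000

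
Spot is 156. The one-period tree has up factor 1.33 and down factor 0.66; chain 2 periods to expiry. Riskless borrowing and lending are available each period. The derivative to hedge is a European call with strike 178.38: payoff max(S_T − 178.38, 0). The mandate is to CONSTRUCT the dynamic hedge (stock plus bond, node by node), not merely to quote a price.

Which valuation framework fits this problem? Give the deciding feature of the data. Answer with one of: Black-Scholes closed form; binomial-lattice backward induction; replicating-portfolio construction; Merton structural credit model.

Key observation: since the answer must list Δ and B at each node of the 1.33/0.66 lattice on 156, the replicating-portfolio method — solving the two-state system at every node — is the one that applies.

framework: replicating-portfolio construction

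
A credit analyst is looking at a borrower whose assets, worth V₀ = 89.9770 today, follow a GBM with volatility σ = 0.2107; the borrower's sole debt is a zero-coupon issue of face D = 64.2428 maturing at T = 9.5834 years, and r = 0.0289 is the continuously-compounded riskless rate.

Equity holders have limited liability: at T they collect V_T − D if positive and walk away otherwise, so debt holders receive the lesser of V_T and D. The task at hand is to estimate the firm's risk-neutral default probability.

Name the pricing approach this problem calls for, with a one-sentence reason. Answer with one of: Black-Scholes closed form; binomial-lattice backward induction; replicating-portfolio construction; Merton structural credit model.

framework: Merton structural credit model

Key observation: a levered firm with one bullet debt due at 9.5834 years is the canonical structural-credit setup: equity is a call on the firm's assets struck at the face value.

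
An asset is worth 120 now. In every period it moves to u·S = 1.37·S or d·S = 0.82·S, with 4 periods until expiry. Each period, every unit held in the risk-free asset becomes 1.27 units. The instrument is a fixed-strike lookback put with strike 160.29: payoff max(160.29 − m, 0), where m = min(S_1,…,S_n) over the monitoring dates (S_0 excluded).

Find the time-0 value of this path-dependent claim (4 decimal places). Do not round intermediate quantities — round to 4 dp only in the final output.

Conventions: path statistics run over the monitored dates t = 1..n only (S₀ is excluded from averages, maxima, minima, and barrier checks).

price = 6.4262

No-arbitrage gives p* = (R−d)/(u−d) = 0.8182: enumerate every path, weight its payoff by its p*-probability, and discount by R^4.
Enumerate all 2^4 = 16 price paths (U = up ×1.37, D = down ×0.82); each path with k up-moves has probability p*^k·(1−p*)^(4−k).
DDDD: m=54.2546, payoff=106.0354, prob=0.001093
UDDD: m=90.6449, payoff=69.6451, prob=0.004918
DUDD: m=90.6449, payoff=69.6451, prob=0.004918
UUDD: m=151.4433, payoff=8.8467, prob=0.022130
DDUD: m=80.6880, payoff=79.6020, prob=0.004918
UDUD: m=134.8080, payoff=25.4820, prob=0.022130
DUUD: m=98.4000, payoff=61.8900, prob=0.022130
UUUD: m=164.4000, payoff=0.0000, prob=0.099583
DDDU: m=66.1642, payoff=94.1258, prob=0.004918
UDDU: m=110.5426, payoff=49.7474, prob=0.022130
DUDU: m=98.4000, payoff=61.8900, prob=0.022130
UUDU: m=164.4000, payoff=0.0000, prob=0.099583
DDUU: m=80.6880, payoff=79.6020, prob=0.022130
UDUU: m=134.8080, payoff=25.4820, prob=0.099583
DUUU: m=98.4000, payoff=61.8900, prob=0.099583
UUUU: m=164.4000, payoff=0.0000, prob=0.448125
Price = Σ prob·payoff / R^4 = 16.717347 / 2.601446 = 6.4262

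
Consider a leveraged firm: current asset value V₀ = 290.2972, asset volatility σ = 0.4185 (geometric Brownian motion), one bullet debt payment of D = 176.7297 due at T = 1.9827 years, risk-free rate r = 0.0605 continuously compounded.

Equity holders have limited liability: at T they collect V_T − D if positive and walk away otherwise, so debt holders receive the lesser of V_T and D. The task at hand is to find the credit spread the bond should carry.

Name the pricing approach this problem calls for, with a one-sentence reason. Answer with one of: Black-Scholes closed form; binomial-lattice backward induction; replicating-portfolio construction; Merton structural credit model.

Key observation: a levered firm with one bullet debt due at 1.9827 years is the canonical structural-credit setup: equity is a call on the firm's assets struck at the face value.

framework: Merton structural credit model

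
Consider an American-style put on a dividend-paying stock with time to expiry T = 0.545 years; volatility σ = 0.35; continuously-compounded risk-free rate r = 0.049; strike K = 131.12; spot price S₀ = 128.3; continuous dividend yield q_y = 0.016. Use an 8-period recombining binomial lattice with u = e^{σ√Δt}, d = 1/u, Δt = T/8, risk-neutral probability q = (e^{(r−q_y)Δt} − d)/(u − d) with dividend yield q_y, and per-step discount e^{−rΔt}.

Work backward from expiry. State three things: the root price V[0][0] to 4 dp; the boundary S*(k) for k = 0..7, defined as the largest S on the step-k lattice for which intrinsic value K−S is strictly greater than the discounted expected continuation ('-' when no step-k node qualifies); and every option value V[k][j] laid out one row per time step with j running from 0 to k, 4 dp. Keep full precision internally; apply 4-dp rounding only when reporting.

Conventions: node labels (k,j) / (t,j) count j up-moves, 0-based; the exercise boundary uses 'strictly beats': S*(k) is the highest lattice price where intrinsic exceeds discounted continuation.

params: Δt=0.06813 u=1.09566 d=0.91270 q=0.48948 e^(-rΔt)=0.99667
t_8 payoffs: 69.3418 56.9578 42.0911 24.2444 2.8200 0.0000 0.0000 0.0000 0.0000
t_7: node(7,0) S=67.6876 payoff=63.4324 vs cont=63.0692 → 63.4324 [stop]  node(7,1) S=81.2563 payoff=49.8637 vs cont=49.5153 → 49.8637 [stop]  node(7,2) S=97.5449 payoff=33.5751 vs cont=33.2444 → 33.5751 [stop]  node(7,3) S=117.0989 payoff=14.0211 vs cont=13.7117 → 14.0211 [stop]  node(7,4) S=140.5726 payoff=0.0000 vs cont=1.4349 → 1.4349 [wait]  node(7,5) S=168.7519 payoff=0.0000 vs cont=0.0000 → 0.0000 [wait]  node(7,6) S=202.5800 payoff=0.0000 vs cont=0.0000 → 0.0000 [wait]  node(7,7) S=243.1893 payoff=0.0000 vs cont=0.0000 → 0.0000 [wait]  ⇒ S*(7)=117.0989
t_6: node(6,0) S=74.1622 payoff=56.9578 vs cont=56.6016 → 56.9578 [stop]  node(6,1) S=89.0289 payoff=42.0911 vs cont=41.7512 → 42.0911 [stop]  node(6,2) S=106.8756 payoff=24.2444 vs cont=23.9238 → 24.2444 [stop]  node(6,3) S=128.3000 payoff=2.8200 vs cont=7.8342 → 7.8342 [wait]  node(6,4) S=154.0191 payoff=0.0000 vs cont=0.7301 → 0.7301 [wait]  node(6,5) S=184.8939 payoff=0.0000 vs cont=0.0000 → 0.0000 [wait]  node(6,6) S=221.9578 payoff=0.0000 vs cont=0.0000 → 0.0000 [wait]  ⇒ S*(6)=106.8756
t_5: node(5,0) S=81.2563 payoff=49.8637 vs cont=49.5153 → 49.8637 [stop]  node(5,1) S=97.5449 payoff=33.5751 vs cont=33.2444 → 33.5751 [stop]  node(5,2) S=117.0989 payoff=14.0211 vs cont=16.1579 → 16.1579 [wait]  node(5,3) S=140.5726 payoff=0.0000 vs cont=4.3424 → 4.3424 [wait]  node(5,4) S=168.7519 payoff=0.0000 vs cont=0.3715 → 0.3715 [wait]  node(5,5) S=202.5800 payoff=0.0000 vs cont=0.0000 → 0.0000 [wait]  ⇒ S*(5)=97.5449
t_4: node(4,0) S=89.0289 payoff=42.0911 vs cont=41.7512 → 42.0911 [stop]  node(4,1) S=106.8756 payoff=24.2444 vs cont=24.9663 → 24.9663 [wait]  node(4,2) S=128.3000 payoff=2.8200 vs cont=10.3399 → 10.3399 [wait]  node(4,3) S=154.0191 payoff=0.0000 vs cont=2.3907 → 2.3907 [wait]  node(4,4) S=184.8939 payoff=0.0000 vs cont=0.1890 → 0.1890 [wait]  ⇒ S*(4)=89.0289
t_3: node(3,0) S=97.5449 payoff=33.5751 vs cont=33.5965 → 33.5965 [wait]  node(3,1) S=117.0989 payoff=14.0211 vs cont=17.7476 → 17.7476 [wait]  node(3,2) S=140.5726 payoff=0.0000 vs cont=6.4274 → 6.4274 [wait]  node(3,3) S=168.7519 payoff=0.0000 vs cont=1.3087 → 1.3087 [wait]  ⇒ S*(3)=-
t_2: node(2,0) S=106.8756 payoff=24.2444 vs cont=25.7527 → 25.7527 [wait]  node(2,1) S=128.3000 payoff=2.8200 vs cont=12.1659 → 12.1659 [wait]  node(2,2) S=154.0191 payoff=0.0000 vs cont=3.9088 → 3.9088 [wait]  ⇒ S*(2)=-
t_1: node(1,0) S=117.0989 payoff=14.0211 vs cont=19.0386 → 19.0386 [wait]  node(1,1) S=140.5726 payoff=0.0000 vs cont=8.0972 → 8.0972 [wait]  ⇒ S*(1)=-
t_0: node(0,0) S=128.3000 payoff=2.8200 vs cont=13.6374 → 13.6374 [wait]  ⇒ S*(0)=-

price = 13.6374
boundary = - - - - 89.0289 97.5449 106.8756 117.0989
tree:
13.6374
19.0386 8.0972
25.7527 12.1659 3.9088
33.5965 17.7476 6.4274 1.3087
42.0911 24.9663 10.3399 2.3907 0.1890
49.8637 33.5751 16.1579 4.3424 0.3715 0.0000
56.9578 42.0911 24.2444 7.8342 0.7301 0.0000 0.0000
63.4324 49.8637 33.5751 14.0211 1.4349 0.0000 0.0000 0.0000
69.3418 56.9578 42.0911 24.2444 2.8200 0.0000 0.0000 0.0000 0.0000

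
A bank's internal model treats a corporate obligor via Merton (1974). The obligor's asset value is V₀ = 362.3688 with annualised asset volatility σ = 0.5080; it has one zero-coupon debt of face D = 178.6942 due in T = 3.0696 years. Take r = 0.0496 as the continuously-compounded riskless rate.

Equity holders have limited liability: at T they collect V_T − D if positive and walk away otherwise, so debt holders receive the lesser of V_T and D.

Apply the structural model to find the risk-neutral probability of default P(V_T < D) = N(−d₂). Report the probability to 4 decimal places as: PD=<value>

PD=0.3014

With assets at 362.3688 and a single debt payment of 178.6942 at 3.0696 years:
d₁ = [ln(V₀/D) + (r + σ²/2)T] / (σ√T)
   = [ln(362.3688/178.6942) + (0.0496 + 0.5·0.5080²)·3.0696] / (0.5080·√3.0696)
   = [0.706987 + 0.548329] / 0.890030 = 1.410419
d₂ = d₁ − σ√T = 1.410419 − 0.890030 = 0.520389
risk-neutral PD = N(−d₂) = N(-0.520389) = 0.301396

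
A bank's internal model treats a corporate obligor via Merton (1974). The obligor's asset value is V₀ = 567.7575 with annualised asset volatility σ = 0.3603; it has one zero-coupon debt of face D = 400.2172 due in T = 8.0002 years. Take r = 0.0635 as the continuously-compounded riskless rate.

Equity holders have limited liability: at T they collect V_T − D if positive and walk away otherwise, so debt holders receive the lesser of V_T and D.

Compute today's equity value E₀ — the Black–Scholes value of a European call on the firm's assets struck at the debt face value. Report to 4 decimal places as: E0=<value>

E0=365.8845

Equity is a call on the firm's assets struck at D = 400.2172:
d₁ = [ln(V₀/D) + (r + σ²/2)T] / (σ√T)
   = [ln(567.7575/400.2172) + (0.0635 + 0.5·0.3603²)·8.0002] / (0.3603·√8.0002)
   = [0.349687 + 1.027290] / 1.019095 = 1.351176
d₂ = d₁ − σ√T = 1.351176 − 1.019095 = 0.332081
N(d₁) = 0.911681,  N(d₂) = 0.630086,  e^(−rT) = 0.601690
E₀ = V₀·N(d₁) − D·e^(−rT)·N(d₂)
   = 567.7575·0.911681 − 400.2172·0.601690·0.630086 = 365.884484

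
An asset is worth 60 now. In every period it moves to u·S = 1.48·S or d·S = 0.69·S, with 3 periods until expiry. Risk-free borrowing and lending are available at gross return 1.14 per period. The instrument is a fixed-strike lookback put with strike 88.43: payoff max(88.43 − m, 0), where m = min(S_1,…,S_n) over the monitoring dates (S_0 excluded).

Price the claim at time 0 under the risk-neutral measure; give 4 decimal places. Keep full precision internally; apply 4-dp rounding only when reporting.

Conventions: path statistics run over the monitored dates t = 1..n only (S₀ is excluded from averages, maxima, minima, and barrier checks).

Under the martingale measure an up-move has probability p* = 0.5696; value the claim as the probability-weighted average of per-path payoffs, discounted 3 periods at R = 1.14.
Enumerate all 2^3 = 8 price paths (U = up ×1.48, D = down ×0.69); each path with k up-moves has probability p*^k·(1−p*)^(3−k).
DDD: m=19.7105, payoff=68.7195, prob=0.079718
UDD: m=42.2777, payoff=46.1523, prob=0.105509
DUD: m=41.4000, payoff=47.0300, prob=0.105509
UUD: m=88.8000, payoff=0.0000, prob=0.139644
DDU: m=28.5660, payoff=59.8640, prob=0.105509
UDU: m=61.2720, payoff=27.1580, prob=0.139644
DUU: m=41.4000, payoff=47.0300, prob=0.139644
UUU: m=88.8000, payoff=0.0000, prob=0.184823
Price = Σ prob·payoff / R^3 = 31.985833 / 1.481544 = 21.5895

price = 21.5895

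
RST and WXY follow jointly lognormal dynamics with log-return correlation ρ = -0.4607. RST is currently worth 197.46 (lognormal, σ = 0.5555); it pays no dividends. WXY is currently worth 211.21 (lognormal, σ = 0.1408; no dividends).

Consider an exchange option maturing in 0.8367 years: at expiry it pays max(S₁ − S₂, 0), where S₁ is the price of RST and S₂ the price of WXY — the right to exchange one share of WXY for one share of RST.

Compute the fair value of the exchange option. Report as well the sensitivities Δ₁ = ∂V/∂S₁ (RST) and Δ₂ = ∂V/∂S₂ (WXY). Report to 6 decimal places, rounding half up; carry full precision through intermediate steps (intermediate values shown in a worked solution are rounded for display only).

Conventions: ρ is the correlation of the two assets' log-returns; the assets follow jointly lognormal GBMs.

exchange price = 39.967032
Δ1 = 0.568727
Δ2 = -0.342474

σ_eff = √(σ₁² + σ₂² − 2ρσ₁σ₂) = √(0.5555² + 0.1408² − 2·-0.4607·0.5555·0.1408) = 0.632828
d₁ = (ln(S₁/S₂) + (q₂ − q₁ + σ_eff²/2)T) / (σ_eff√T) = (ln(197.46/211.21) + (0.0 − 0.0 + 0.200236)·0.8367) / 0.578856 = 0.173135
d₂ = d₁ − σ_eff√T = 0.173135 − 0.578856 = -0.405721
N(d₁) = 0.568727,  N(d₂) = 0.342474
V = S₁·e^{−q₁T}·N(d₁) − S₂·e^{−q₂T}·N(d₂) = 112.300922 − 72.333890 = 39.967032
Key observation: the rate r is irrelevant here: denominating values in WXY turns the exchange into a ratio option on S₁/S₂, and discounting at r drops out.
Δ₁ = e^{−q₁T}·N(d₁) = 0.568727;  Δ₂ = −e^{−q₂T}·N(d₂) = -0.342474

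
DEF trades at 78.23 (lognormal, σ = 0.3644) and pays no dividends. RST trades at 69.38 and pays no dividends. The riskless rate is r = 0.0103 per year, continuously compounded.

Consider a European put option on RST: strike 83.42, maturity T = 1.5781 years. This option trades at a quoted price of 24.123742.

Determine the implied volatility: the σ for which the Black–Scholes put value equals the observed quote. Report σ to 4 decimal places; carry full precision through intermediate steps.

At σ = 0.4559 the Black–Scholes value reproduces the quote:
σ√T = 0.4559·√1.5781 = 0.572713
d₁ = (ln(S/K) + (r+σ²/2)T) / (σ√T) = (ln(69.38/83.42) + (0.0103+0.4559²/2)·1.5781) / 0.572713 = (-0.184289 + 0.180254) / 0.572713 = -0.007046
d₂ = d₁ − σ√T = -0.007046 − 0.572713 = -0.579758
e^{−rT} = 0.983877
N(−d₁) = 0.502811,  N(−d₂) = 0.718961
V = K·e^{−rT}·N(−d₂) − S·N(−d₁) = 59.008751 − 34.885009 = 24.123742 (equal to the quote); since ∂V/∂σ > 0 for all σ, the implied volatility is unique

sigma = 0.4559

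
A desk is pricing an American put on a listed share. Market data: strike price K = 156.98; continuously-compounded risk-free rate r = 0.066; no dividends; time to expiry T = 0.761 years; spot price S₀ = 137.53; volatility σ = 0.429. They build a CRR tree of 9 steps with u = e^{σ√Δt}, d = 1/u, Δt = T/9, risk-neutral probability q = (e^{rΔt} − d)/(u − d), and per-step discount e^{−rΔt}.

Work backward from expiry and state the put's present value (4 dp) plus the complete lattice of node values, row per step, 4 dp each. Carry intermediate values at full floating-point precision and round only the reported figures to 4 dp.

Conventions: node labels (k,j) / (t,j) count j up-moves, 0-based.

params: Δt=0.08456 u=1.13286 d=0.88272 q=0.49123 e^(-rΔt)=0.99443
t_9 payoffs: 112.2286 99.5471 83.2721 62.3852 35.5794 1.1776 0.0000 0.0000 0.0000 0.0000
k=8: node(8,0) S=50.6972 payoff=106.2828 vs cont=105.4092 → 106.2828 [stop]  node(8,1) S=65.0635 payoff=91.9165 vs cont=91.0429 → 91.9165 [stop]  node(8,2) S=83.5008 payoff=73.4792 vs cont=72.6056 → 73.4792 [stop]  node(8,3) S=107.1628 payoff=49.8172 vs cont=48.9436 → 49.8172 [stop]  node(8,4) S=137.5300 payoff=19.4500 vs cont=18.5764 → 19.4500 [stop]  node(8,5) S=176.5025 payoff=0.0000 vs cont=0.5958 → 0.5958 [wait]  node(8,6) S=226.5188 payoff=0.0000 vs cont=0.0000 → 0.0000 [wait]  node(8,7) S=290.7085 payoff=0.0000 vs cont=0.0000 → 0.0000 [wait]  node(8,8) S=373.0879 payoff=0.0000 vs cont=0.0000 → 0.0000 [wait]
k=7: node(7,0) S=57.4329 payoff=99.5471 vs cont=98.6735 → 99.5471 [stop]  node(7,1) S=73.7079 payoff=83.2721 vs cont=82.3985 → 83.2721 [stop]  node(7,2) S=94.5948 payoff=62.3852 vs cont=61.5116 → 62.3852 [stop]  node(7,3) S=121.4006 payoff=35.5794 vs cont=34.7058 → 35.5794 [stop]  node(7,4) S=155.8024 payoff=1.1776 vs cont=10.1316 → 10.1316 [wait]  node(7,5) S=199.9528 payoff=0.0000 vs cont=0.3014 → 0.3014 [wait]  node(7,6) S=256.6144 payoff=0.0000 vs cont=0.0000 → 0.0000 [wait]  node(7,7) S=329.3324 payoff=0.0000 vs cont=0.0000 → 0.0000 [wait]
k=6: node(6,0) S=65.0635 payoff=91.9165 vs cont=91.0429 → 91.9165 [stop]  node(6,1) S=83.5008 payoff=73.4792 vs cont=72.6056 → 73.4792 [stop]  node(6,2) S=107.1628 payoff=49.8172 vs cont=48.9436 → 49.8172 [stop]  node(6,3) S=137.5300 payoff=19.4500 vs cont=22.9504 → 22.9504 [wait]  node(6,4) S=176.5025 payoff=0.0000 vs cont=5.2733 → 5.2733 [wait]  node(6,5) S=226.5188 payoff=0.0000 vs cont=0.1525 → 0.1525 [wait]  node(6,6) S=290.7085 payoff=0.0000 vs cont=0.0000 → 0.0000 [wait]
k=5: node(5,0) S=73.7079 payoff=83.2721 vs cont=82.3985 → 83.2721 [stop]  node(5,1) S=94.5948 payoff=62.3852 vs cont=61.5116 → 62.3852 [stop]  node(5,2) S=121.4006 payoff=35.5794 vs cont=36.4157 → 36.4157 [wait]  node(5,3) S=155.8024 payoff=1.1776 vs cont=14.1875 → 14.1875 [wait]  node(5,4) S=199.9528 payoff=0.0000 vs cont=2.7425 → 2.7425 [wait]  node(5,5) S=256.6144 payoff=0.0000 vs cont=0.0772 → 0.0772 [wait]
k=4: node(4,0) S=83.5008 payoff=73.4792 vs cont=72.6056 → 73.4792 [stop]  node(4,1) S=107.1628 payoff=49.8172 vs cont=49.3521 → 49.8172 [stop]  node(4,2) S=137.5300 payoff=19.4500 vs cont=25.3547 → 25.3547 [wait]  node(4,3) S=176.5025 payoff=0.0000 vs cont=8.5177 → 8.5177 [wait]  node(4,4) S=226.5188 payoff=0.0000 vs cont=1.4252 → 1.4252 [wait]
k=3: node(3,0) S=94.5948 payoff=62.3852 vs cont=61.5116 → 62.3852 [stop]  node(3,1) S=121.4006 payoff=35.5794 vs cont=37.5902 → 37.5902 [wait]  node(3,2) S=155.8024 payoff=1.1776 vs cont=16.9889 → 16.9889 [wait]  node(3,3) S=199.9528 payoff=0.0000 vs cont=5.0057 → 5.0057 [wait]
k=2: node(2,0) S=107.1628 payoff=49.8172 vs cont=49.9259 → 49.9259 [wait]  node(2,1) S=137.5300 payoff=19.4500 vs cont=27.3174 → 27.3174 [wait]  node(2,2) S=176.5025 payoff=0.0000 vs cont=11.0406 → 11.0406 [wait]
k=1: node(1,0) S=121.4006 payoff=35.5794 vs cont=38.6040 → 38.6040 [wait]  node(1,1) S=155.8024 payoff=1.1776 vs cont=19.2143 → 19.2143 [wait]
k=0: node(0,0) S=137.5300 payoff=19.4500 vs cont=28.9174 → 28.9174 [wait]

price = 28.9174
tree:
28.9174
38.6040 19.2143
49.9259 27.3174 11.0406
62.3852 37.5902 16.9889 5.0057
73.4792 49.8172 25.3547 8.5177 1.4252
83.2721 62.3852 36.4157 14.1875 2.7425 0.0772
91.9165 73.4792 49.8172 22.9504 5.2733 0.1525 0.0000
99.5471 83.2721 62.3852 35.5794 10.1316 0.3014 0.0000 0.0000
106.2828 91.9165 73.4792 49.8172 19.4500 0.5958 0.0000 0.0000 0.0000
112.2286 99.5471 83.2721 62.3852 35.5794 1.1776 0.0000 0.0000 0.0000 0.0000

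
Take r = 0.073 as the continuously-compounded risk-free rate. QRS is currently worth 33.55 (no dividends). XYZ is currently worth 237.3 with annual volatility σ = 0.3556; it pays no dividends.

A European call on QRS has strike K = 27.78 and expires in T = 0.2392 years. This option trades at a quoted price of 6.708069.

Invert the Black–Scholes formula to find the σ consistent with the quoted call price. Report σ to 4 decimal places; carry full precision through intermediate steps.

At σ = 0.4041 the Black–Scholes value reproduces the quote:
σ√T = 0.4041·√0.2392 = 0.197638
d₁ = (ln(S/K) + (r+σ²/2)T) / (σ√T) = (ln(33.55/27.78) + (0.073+0.4041²/2)·0.2392) / 0.197638 = (0.188721 + 0.036992) / 0.197638 = 1.142052
d₂ = d₁ − σ√T = 1.142052 − 0.197638 = 0.944415
e^{−rT} = 0.982690
N(d₁) = 0.873284,  N(d₂) = 0.827521
V = S·N(d₁) − K·e^{−rT}·N(d₂) = 29.298674 − 22.590605 = 6.708069 (equal to the quote); since ∂V/∂σ > 0 for all σ, the implied volatility is unique

sigma = 0.4041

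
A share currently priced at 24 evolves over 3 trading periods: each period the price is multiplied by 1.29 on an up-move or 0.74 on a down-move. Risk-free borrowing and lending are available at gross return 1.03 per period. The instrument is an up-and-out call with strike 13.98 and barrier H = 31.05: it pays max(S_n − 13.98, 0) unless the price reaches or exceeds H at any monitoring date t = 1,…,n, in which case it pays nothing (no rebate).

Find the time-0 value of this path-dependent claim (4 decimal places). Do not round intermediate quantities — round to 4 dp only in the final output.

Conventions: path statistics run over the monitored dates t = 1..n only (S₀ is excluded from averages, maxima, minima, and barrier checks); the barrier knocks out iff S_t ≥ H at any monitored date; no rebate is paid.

Set p* = 0.5273 (from d < R < u); the path-dependent value is the discounted p*-expectation over all price paths.
Enumerate all 2^3 = 8 price paths (U = up ×1.29, D = down ×0.74); each path with k up-moves has probability p*^k·(1−p*)^(3−k).
DDD: M=17.7600, payoff=0.0000, prob=0.105641
UDD: M=30.9600, payoff=2.9737, prob=0.117830
DUD: M=22.9104, payoff=2.9737, prob=0.117830
UUD: M=39.9384, payoff=0.0000, prob=0.131426
DDU: M=17.7600, payoff=2.9737, prob=0.117830
UDU: M=30.9600, payoff=15.5744, prob=0.131426
DUU: M=29.5544, payoff=15.5744, prob=0.131426
UUU: M=51.5205, payoff=0.0000, prob=0.146591
Price = Σ prob·payoff / R^3 = 5.144940 / 1.092727 = 4.7083

price = 4.7083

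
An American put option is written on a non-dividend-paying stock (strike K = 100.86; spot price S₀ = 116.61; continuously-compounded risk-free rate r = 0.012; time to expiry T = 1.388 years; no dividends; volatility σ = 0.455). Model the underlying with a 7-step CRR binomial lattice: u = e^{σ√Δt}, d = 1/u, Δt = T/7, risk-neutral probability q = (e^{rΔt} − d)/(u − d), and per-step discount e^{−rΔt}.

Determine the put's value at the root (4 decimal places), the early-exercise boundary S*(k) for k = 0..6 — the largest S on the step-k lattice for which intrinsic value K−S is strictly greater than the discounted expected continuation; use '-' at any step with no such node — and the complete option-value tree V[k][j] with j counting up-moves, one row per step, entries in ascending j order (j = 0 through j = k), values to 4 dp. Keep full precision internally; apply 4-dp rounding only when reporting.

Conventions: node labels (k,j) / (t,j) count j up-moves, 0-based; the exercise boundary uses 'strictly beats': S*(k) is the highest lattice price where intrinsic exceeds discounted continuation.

Δt=0.19829, u=1.22459, d=0.81660, q=0.45536, disc=e^(-rΔt)=0.99762
k=7 terminal: V=max(K-S,0) → 72.6246 58.5174 37.3619 5.6365 0.0000 0.0000 0.0000 0.0000
k=6: j=0 S=34.5769 intr=66.2831 cont=66.0434 V=66.2831[EX]; j=1 S=51.8524 intr=49.0076 cont=48.7679 V=49.0076[EX]; j=2 S=77.7593 intr=23.1007 cont=22.8610 V=23.1007[EX]; j=3 S=116.6100 intr=0.0000 cont=3.0626 V=3.0626[hold]; j=4 S=174.8715 intr=0.0000 cont=0.0000 V=0.0000[hold]; j=5 S=262.2421 intr=0.0000 cont=0.0000 V=0.0000[hold]; j=6 S=393.2653 intr=0.0000 cont=0.0000 V=0.0000[hold]  S*(6)=77.7593
k=5: j=0 S=42.3426 intr=58.5174 cont=58.2777 V=58.5174[EX]; j=1 S=63.4981 intr=37.3619 cont=37.1222 V=37.3619[EX]; j=2 S=95.2235 intr=5.6365 cont=13.9429 V=13.9429[hold]; j=3 S=142.7997 intr=0.0000 cont=1.6640 V=1.6640[hold]; j=4 S=214.1464 intr=0.0000 cont=0.0000 V=0.0000[hold]; j=5 S=321.1397 intr=0.0000 cont=0.0000 V=0.0000[hold]  S*(5)=63.4981
k=4: j=0 S=51.8524 intr=49.0076 cont=48.7679 V=49.0076[EX]; j=1 S=77.7593 intr=23.1007 cont=26.6344 V=26.6344[hold]; j=2 S=116.6100 intr=0.0000 cont=8.3318 V=8.3318[hold]; j=3 S=174.8715 intr=0.0000 cont=0.9041 V=0.9041[hold]; j=4 S=262.2421 intr=0.0000 cont=0.0000 V=0.0000[hold]  S*(4)=51.8524
k=3: j=0 S=63.4981 intr=37.3619 cont=38.7275 V=38.7275[hold]; j=1 S=95.2235 intr=5.6365 cont=18.2566 V=18.2566[hold]; j=2 S=142.7997 intr=0.0000 cont=4.9378 V=4.9378[hold]; j=3 S=214.1464 intr=0.0000 cont=0.4913 V=0.4913[hold]  S*(3)=-
k=2: j=0 S=77.7593 intr=23.1007 cont=29.3360 V=29.3360[hold]; j=1 S=116.6100 intr=0.0000 cont=12.1628 V=12.1628[hold]; j=2 S=174.8715 intr=0.0000 cont=2.9061 V=2.9061[hold]  S*(2)=-
k=1: j=0 S=95.2235 intr=5.6365 cont=21.4649 V=21.4649[hold]; j=1 S=142.7997 intr=0.0000 cont=7.9288 V=7.9288[hold]  S*(1)=-
k=0: j=0 S=116.6100 intr=0.0000 cont=15.2647 V=15.2647[hold]  S*(0)=-

price = 15.2647
boundary = - - - - 51.8524 63.4981 77.7593
tree:
15.2647
21.4649 7.9288
29.3360 12.1628 2.9061
38.7275 18.2566 4.9378 0.4913
49.0076 26.6344 8.3318 0.9041 0.0000
58.5174 37.3619 13.9429 1.6640 0.0000 0.0000
66.2831 49.0076 23.1007 3.0626 0.0000 0.0000 0.0000
72.6246 58.5174 37.3619 5.6365 0.0000 0.0000 0.0000 0.0000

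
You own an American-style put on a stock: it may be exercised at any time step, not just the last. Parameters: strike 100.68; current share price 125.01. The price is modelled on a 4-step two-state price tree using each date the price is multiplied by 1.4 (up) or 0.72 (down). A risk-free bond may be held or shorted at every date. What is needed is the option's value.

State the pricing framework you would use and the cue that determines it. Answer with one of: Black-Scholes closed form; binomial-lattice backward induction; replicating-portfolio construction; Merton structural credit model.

Key observation: early exercise of the strike-100.68 put must be checked at each of the 4 dates (spot 125.01), which forces a node-by-node comparison of intrinsic and continuation value backward from expiry.

framework: binomial-lattice backward induction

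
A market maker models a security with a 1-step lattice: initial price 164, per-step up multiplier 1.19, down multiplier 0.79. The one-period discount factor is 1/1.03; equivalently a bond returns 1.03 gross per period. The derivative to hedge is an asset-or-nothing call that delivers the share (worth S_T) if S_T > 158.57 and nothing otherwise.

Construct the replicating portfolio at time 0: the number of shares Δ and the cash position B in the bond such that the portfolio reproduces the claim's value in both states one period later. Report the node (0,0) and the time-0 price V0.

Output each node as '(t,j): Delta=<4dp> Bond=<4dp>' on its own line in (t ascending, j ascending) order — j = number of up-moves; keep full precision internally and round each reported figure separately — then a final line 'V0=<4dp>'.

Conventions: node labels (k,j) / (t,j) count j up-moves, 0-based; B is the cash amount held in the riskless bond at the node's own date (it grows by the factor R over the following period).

(0,0): Delta=2.9750 Bond=-374.2146
V0=113.6854

No-arbitrage ⇒ martingale measure with p* = (R−d)/(u−d) = 0.6000.
Expiry values: V(1,0)=0.0000, V(1,1)=195.1600
Node (0,0) S=164.0000: V=(p*·195.1600+(1−p*)·0.0000)/1.03=113.6854; Δ=(195.1600−0.0000)/(195.1600−129.5600)=2.9750; B=V−Δ·S=-374.2146
Sanity check at the root: Δ(0,0)·S0 + B(0,0) reproduces V0 = 113.6854.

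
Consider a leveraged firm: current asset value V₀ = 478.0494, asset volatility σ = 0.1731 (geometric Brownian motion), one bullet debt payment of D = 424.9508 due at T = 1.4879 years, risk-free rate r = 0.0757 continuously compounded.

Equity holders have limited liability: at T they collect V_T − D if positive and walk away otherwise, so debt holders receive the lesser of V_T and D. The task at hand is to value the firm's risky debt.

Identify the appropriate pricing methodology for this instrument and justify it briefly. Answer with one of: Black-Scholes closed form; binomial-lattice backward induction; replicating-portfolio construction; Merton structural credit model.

framework: Merton structural credit model

Key observation: a levered firm with one bullet debt due at 1.4879 years is the canonical structural-credit setup: equity is a call on the firm's assets struck at the face value.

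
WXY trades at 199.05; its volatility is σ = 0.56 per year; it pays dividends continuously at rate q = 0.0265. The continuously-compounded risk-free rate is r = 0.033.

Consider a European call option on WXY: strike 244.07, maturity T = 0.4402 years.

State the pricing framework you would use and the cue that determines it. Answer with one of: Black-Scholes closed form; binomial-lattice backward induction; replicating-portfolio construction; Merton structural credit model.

Key observation: a European-exercise option on WXY struck at 244.07 — a GBM underlying with constant parameters — admits an analytic price: the data contain no early exercise, no discrete tree, no debt structure.

framework: Black-Scholes closed form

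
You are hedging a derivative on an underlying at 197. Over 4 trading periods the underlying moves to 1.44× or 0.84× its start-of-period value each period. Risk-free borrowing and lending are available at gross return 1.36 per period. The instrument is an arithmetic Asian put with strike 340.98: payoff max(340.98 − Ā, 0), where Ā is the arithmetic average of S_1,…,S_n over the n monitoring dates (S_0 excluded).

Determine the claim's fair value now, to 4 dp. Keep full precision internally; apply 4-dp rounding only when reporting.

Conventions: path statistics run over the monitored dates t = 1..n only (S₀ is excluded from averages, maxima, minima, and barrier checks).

price = 3.1369

Risk-neutral up-probability p* = (R−d)/(u−d) = (1.36−0.84)/(1.44−0.84) = 0.8667; the claim prices as the p*-weighted sum of path payoffs discounted by R^4.
Enumerate all 2^4 = 16 price paths (U = up ×1.44, D = down ×0.84); each path with k up-moves has probability p*^k·(1−p*)^(4−k).
DDDD: Ā=129.8316, payoff=211.1484, prob=0.000316
UDDD: Ā=222.5685, payoff=118.4115, prob=0.002054
DUDD: Ā=193.0185, payoff=147.9615, prob=0.002054
UUDD: Ā=330.8889, payoff=10.0911, prob=0.013353
DDUD: Ā=168.1965, payoff=172.7835, prob=0.002054
UDUD: Ā=288.3369, payoff=52.6431, prob=0.013353
DUUD: Ā=258.7869, payoff=82.1931, prob=0.013353
UUUD: Ā=443.6347, payoff=0.0000, prob=0.086795
DDDU: Ā=147.3460, payoff=193.6340, prob=0.002054
UDDU: Ā=252.5932, payoff=88.3868, prob=0.013353
DUDU: Ā=223.0432, payoff=117.9368, prob=0.013353
UUDU: Ā=382.3598, payoff=0.0000, prob=0.086795
DDUU: Ā=198.2212, payoff=142.7588, prob=0.013353
UDUU: Ā=339.8078, payoff=1.1722, prob=0.086795
DUUU: Ā=310.2578, payoff=30.7222, prob=0.086795
UUUU: Ā=531.8705, payoff=0.0000, prob=0.564168
Price = Σ prob·payoff / R^4 = 10.731520 / 3.421020 = 3.1369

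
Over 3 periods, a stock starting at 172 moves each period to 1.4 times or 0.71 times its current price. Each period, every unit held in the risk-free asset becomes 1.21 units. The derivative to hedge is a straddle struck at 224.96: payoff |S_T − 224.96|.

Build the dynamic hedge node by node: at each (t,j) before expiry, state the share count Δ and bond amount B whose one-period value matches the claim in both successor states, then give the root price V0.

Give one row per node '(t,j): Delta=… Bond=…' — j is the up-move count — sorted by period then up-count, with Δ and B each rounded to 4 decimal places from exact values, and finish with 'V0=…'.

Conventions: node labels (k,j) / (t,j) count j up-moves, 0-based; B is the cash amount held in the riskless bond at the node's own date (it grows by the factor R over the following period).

(0,0): Delta=0.4720 Bond=-13.0481
(1,0): Delta=-0.7954 Bond=138.9882
(1,1): Delta=0.7163 Bond=-74.6032
(2,0): Delta=-1.0000 Bond=185.9174
(2,1): Delta=-0.7559 Bond=161.4340
(2,2): Delta=1.0000 Bond=-185.9174
V0=68.1415

The replicating-portfolio and risk-neutral prices coincide; use p* = (1.21−0.71)/(1.4−0.71) = 0.7246 for the latter.
Payoffs at expiry: V(3,0)=163.3993, V(3,1)=103.5727, V(3,2)=14.3952, V(3,3)=247.0080
(2,0): S=86.7052. Δ = (V_up−V_dn)/(S_up−S_dn) = (103.5727−163.3993)/(121.3873−61.5607) = -1.0000. V = [p*·103.5727 + (1−p*)·163.3993]/1.21 = 99.2122. B = V − Δ·S = 185.9174.
(2,1): S=170.9680. Δ = (V_up−V_dn)/(S_up−S_dn) = (14.3952−103.5727)/(239.3552−121.3873) = -0.7559. V = [p*·14.3952 + (1−p*)·103.5727]/1.21 = 32.1912. B = V − Δ·S = 161.4340.
(2,2): S=337.1200. Δ = (V_up−V_dn)/(S_up−S_dn) = (247.0080−14.3952)/(471.9680−239.3552) = 1.0000. V = [p*·247.0080 + (1−p*)·14.3952]/1.21 = 151.2026. B = V − Δ·S = -185.9174.
(1,0): S=122.1200. Δ = (V_up−V_dn)/(S_up−S_dn) = (32.1912−99.2122)/(170.9680−86.7052) = -0.7954. V = [p*·32.1912 + (1−p*)·99.2122]/1.21 = 41.8564. B = V − Δ·S = 138.9882.
(1,1): S=240.8000. Δ = (V_up−V_dn)/(S_up−S_dn) = (151.2026−32.1912)/(337.1200−170.9680) = 0.7163. V = [p*·151.2026 + (1−p*)·32.1912]/1.21 = 97.8772. B = V − Δ·S = -74.6032.
(0,0): S=172.0000. Δ = (V_up−V_dn)/(S_up−S_dn) = (97.8772−41.8564)/(240.8000−122.1200) = 0.4720. V = [p*·97.8772 + (1−p*)·41.8564]/1.21 = 68.1415. B = V − Δ·S = -13.0481.
As a check, the time-0 holding Δ(0,0)·S0 + B(0,0) comes to 68.1415 — exactly V0.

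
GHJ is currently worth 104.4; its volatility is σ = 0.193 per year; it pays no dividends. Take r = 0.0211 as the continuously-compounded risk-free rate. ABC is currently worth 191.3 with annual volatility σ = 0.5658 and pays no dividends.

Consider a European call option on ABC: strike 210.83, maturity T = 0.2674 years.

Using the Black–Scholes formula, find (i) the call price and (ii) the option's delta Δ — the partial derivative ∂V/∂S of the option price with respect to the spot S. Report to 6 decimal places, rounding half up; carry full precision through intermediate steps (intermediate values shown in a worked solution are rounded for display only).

σ√T = 0.5658·√0.2674 = 0.292579
d₁ = (ln(S/K) + (r+σ²/2)T) / (σ√T) = (ln(191.3/210.83) + (0.0211+0.5658²/2)·0.2674) / 0.292579 = (-0.097209 + 0.048443) / 0.292579 = -0.166675
d₂ = d₁ − σ√T = -0.166675 − 0.292579 = -0.459255
e^{−rT} = 0.994374
N(d₁) = 0.433813,  N(d₂) = 0.323026
Call price V = S·N(d₁) − K·e^{−rT}·N(d₂) = 82.988377 − 67.720326 = 15.268050
Δ = N(d₁) = 0.433813

price = 15.268050
Δ = 0.433813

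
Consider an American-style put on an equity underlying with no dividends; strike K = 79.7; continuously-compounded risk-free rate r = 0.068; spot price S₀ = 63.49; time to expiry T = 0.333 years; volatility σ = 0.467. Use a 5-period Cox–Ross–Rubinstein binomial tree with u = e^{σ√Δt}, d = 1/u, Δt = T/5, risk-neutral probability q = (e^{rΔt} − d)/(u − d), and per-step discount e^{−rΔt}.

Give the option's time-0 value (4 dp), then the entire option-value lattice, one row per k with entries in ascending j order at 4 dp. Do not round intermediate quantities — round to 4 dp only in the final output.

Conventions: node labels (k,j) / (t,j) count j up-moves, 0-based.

Δt=0.06660, u=1.12808, d=0.88646, q=0.48869, disc=e^(-rΔt)=0.99548
k=5 terminal: V=max(K-S,0) → 44.9462 35.4734 23.4186 8.0781 0.0000 0.0000
k=4: j=0 S=39.2051 intr=40.4949 cont=40.1347 V=40.4949[EX]; j=1 S=49.8912 intr=29.8088 cont=29.4486 V=29.8088[EX]; j=2 S=63.4900 intr=16.2100 cont=15.8499 V=16.2100[EX]; j=3 S=80.7954 intr=0.0000 cont=4.1117 V=4.1117[hold]; j=4 S=102.8176 intr=0.0000 cont=0.0000 V=0.0000[hold]
k=3: j=0 S=44.2266 intr=35.4734 cont=35.1133 V=35.4734[EX]; j=1 S=56.2814 intr=23.4186 cont=23.0585 V=23.4186[EX]; j=2 S=71.6219 intr=8.0781 cont=10.2511 V=10.2511[hold]; j=3 S=91.1438 intr=0.0000 cont=2.0929 V=2.0929[hold]
k=2: j=0 S=49.8912 intr=29.8088 cont=29.4486 V=29.8088[EX]; j=1 S=63.4900 intr=16.2100 cont=16.9070 V=16.9070[hold]; j=2 S=80.7954 intr=0.0000 cont=6.2359 V=6.2359[hold]
k=1: j=0 S=56.2814 intr=23.4186 cont=23.3976 V=23.4186[EX]; j=1 S=71.6219 intr=8.0781 cont=11.6393 V=11.6393[hold]
k=0: j=0 S=63.4900 intr=16.2100 cont=17.5823 V=17.5823[hold]

price = 17.5823
tree:
17.5823
23.4186 11.6393
29.8088 16.9070 6.2359
35.4734 23.4186 10.2511 2.0929
40.4949 29.8088 16.2100 4.1117 0.0000
44.9462 35.4734 23.4186 8.0781 0.0000 0.0000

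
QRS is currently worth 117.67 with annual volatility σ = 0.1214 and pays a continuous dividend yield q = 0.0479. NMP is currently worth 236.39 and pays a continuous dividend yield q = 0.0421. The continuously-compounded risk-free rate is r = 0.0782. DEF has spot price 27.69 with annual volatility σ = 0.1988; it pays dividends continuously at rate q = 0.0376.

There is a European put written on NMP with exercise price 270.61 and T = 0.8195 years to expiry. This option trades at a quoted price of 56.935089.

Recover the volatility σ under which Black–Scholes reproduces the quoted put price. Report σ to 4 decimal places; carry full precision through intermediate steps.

At σ = 0.4988 the Black–Scholes value reproduces the quote:
σ√T = 0.4988·√0.8195 = 0.451545
d₁ = (ln(S/K) + (r−q+σ²/2)T) / (σ√T) = (ln(236.39/270.61) + (0.0782−0.0421+0.4988²/2)·0.8195) / 0.451545 = (-0.135196 + 0.131530) / 0.451545 = -0.008117
d₂ = d₁ − σ√T = -0.008117 − 0.451545 = -0.459662
e^{−rT} = 0.937925
e^{−qT} = 0.966087
N(−d₁) = 0.503238,  N(−d₂) = 0.677121
V = K·e^{−rT}·N(−d₂) − S·e^{−qT}·N(−d₁) = 171.861337 − 114.926248 = 56.935089 (the quoted price), and the Black–Scholes price is strictly increasing in σ, so σ is unique

sigma = 0.4988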